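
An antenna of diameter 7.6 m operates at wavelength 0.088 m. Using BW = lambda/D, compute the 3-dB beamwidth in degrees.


BW_rad = 0.088 / 7.6 = 0.011579
BW_deg = 0.66 degrees

0.66 degrees


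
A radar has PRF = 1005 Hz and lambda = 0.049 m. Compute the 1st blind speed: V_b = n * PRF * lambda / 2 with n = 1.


V_blind = 1 * 1005 * 0.049 / 2 = 24.6 m/s

24.6 m/s


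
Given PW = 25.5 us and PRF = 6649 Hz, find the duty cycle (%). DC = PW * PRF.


DC = 25.5e-6 * 6649 * 100 = 16.95%

16.95%


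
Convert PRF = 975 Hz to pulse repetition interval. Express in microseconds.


PRI = 1/975 = 0.001025641 s = 1025.6 us

1025.6 us


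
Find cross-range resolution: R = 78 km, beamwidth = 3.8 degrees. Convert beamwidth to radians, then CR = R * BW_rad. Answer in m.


BW_rad = 0.066322512
CR = 78000 * 0.066322512 = 5173.2 m

5173.2 m


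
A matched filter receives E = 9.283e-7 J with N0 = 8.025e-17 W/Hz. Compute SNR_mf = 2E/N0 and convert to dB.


SNR_lin = 2 * 9.283e-7 / 8.025e-17 = 2.314e10
SNR_dB = 10*log10(2.314e10) = 103.6 dB

103.6 dB


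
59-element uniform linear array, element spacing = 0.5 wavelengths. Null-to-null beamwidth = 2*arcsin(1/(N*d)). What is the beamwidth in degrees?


1/(N*d) = 1/(59*0.5) = 0.033898
BW = 2*arcsin(0.033898) = 3.9 degrees

3.9 degrees


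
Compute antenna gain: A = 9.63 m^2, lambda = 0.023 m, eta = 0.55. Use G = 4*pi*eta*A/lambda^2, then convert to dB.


G_linear = 4*pi*0.55*9.63/0.023^2 = 125818.11
G_dB = 10*log10(125818.11) = 51.0 dB

51.0 dB


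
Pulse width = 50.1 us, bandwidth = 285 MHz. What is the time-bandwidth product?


TBP = 50.1 * 285 = 14278.5

14278.5


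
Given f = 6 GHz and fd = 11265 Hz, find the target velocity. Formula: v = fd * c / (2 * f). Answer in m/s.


v = 11265 * 3e8 / (2 * 6000000000.0) = 281.6 m/s

281.6 m/s


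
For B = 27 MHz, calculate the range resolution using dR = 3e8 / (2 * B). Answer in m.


dR = 3e8 / (2 * 27000000.0) = 5.56 m

5.56 m


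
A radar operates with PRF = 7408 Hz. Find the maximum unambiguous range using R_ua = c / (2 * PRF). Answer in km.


R_ua = 3e8 / (2 * 7408) = 20248.4 m = 20.2 km

20.2 km


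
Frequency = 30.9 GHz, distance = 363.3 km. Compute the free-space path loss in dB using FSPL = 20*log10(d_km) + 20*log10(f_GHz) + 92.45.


20*log10(363.3) = 51.21
20*log10(30.9) = 29.8
FSPL = 173.5 dB

173.5 dB


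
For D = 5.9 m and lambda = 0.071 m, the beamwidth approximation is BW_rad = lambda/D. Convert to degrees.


BW_rad = 0.071 / 5.9 = 0.012034
BW_deg = 0.69 degrees

0.69 degrees


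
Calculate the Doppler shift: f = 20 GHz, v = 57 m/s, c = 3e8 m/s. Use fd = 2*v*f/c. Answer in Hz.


fd = 2 * 57 * 20000000000.0 / 3e8 = 7600.0 Hz

7600.0 Hz


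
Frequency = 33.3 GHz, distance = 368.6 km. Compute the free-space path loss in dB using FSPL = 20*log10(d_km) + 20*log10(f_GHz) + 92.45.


20*log10(368.6) = 51.33
20*log10(33.3) = 30.45
FSPL = 174.2 dB

174.2 dB


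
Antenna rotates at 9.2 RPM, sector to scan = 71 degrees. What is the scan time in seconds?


t = 71 / (9.2 * 360) * 60 = 1.29 s

1.29 s


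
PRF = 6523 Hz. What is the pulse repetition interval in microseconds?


PRI = 1/6523 = 0.0001533037 s = 153.3 us

153.3 us


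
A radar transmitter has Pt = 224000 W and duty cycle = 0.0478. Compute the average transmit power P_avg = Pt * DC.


P_avg = 224000 * 0.0478 = 10707.2 W

10707.2 W


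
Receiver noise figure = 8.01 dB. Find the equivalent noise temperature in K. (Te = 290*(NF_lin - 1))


NF_lin = 10^(8.01/10) = 6.324119
Te = 290 * (6.324119 - 1) = 1544.0 K

1544.0 K


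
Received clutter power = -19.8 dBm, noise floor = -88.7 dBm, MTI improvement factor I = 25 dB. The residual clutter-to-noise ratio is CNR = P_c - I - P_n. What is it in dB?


CNR = -19.8 - 25 - (-88.7) = 43.9 dB

43.9 dB


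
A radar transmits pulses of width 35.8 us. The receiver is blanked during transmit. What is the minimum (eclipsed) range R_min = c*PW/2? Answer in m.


R_min = 3e8 * 35.8e-6 / 2 = 5370.0 m

5370.0 m


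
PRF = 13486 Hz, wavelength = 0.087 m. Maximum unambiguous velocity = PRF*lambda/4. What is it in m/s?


V_ua = 13486 * 0.087 / 4 = 293.3 m/s

293.3 m/s


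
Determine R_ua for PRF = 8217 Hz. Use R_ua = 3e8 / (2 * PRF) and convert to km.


R_ua = 3e8 / (2 * 8217) = 18254.8 m = 18.3 km

18.3 km


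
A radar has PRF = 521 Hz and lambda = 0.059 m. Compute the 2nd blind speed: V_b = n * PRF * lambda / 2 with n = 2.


V_blind = 2 * 521 * 0.059 / 2 = 30.7 m/s

30.7 m/s


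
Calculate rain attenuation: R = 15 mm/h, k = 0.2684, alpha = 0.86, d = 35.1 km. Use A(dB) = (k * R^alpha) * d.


gamma = 0.2684 * 15^0.86 = 2.755631 dB/km
A = 2.755631 * 35.1 = 96.72 dB

96.72 dB


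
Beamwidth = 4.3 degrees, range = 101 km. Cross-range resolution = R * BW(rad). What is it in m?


BW_rad = 0.075049158
CR = 101000 * 0.075049158 = 7580.0 m

7580.0 m


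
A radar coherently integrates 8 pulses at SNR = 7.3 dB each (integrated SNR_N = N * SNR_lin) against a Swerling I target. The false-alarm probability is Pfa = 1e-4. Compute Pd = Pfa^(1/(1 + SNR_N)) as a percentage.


SNR_lin = 10^(7.3/10) = 5.37032
SNR_N = 8 * 5.37032 = 42.96256
1/(1 + SNR_N) = 1/43.96256 = 0.0227466
Pd = (1e-4)^0.0227466 = 0.81099
Pd = 81.1%

81.1%


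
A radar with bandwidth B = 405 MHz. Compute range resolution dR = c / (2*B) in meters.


dR = 3e8 / (2 * 405000000.0) = 0.37 m

0.37 m


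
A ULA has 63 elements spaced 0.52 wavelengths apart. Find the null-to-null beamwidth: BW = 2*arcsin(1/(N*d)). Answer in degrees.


1/(N*d) = 1/(63*0.52) = 0.030525
BW = 2*arcsin(0.030525) = 3.5 degrees

3.5 degrees


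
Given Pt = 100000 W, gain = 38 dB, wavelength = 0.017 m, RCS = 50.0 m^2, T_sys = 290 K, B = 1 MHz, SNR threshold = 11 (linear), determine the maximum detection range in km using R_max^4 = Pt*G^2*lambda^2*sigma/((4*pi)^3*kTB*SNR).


G_lin = 10^(38/10) = 6309.573445
R^4 = 100000 * 6309.573445^2 * 0.017^2 * 50.0 / ((4*pi)^3 * 1.38e-23 * 290 * 1000000.0 * 11)
R^4 = 6.58519e20 m^4
R_max = (6.58519e20)^(1/4) = 160192.5 m = 160.2 km

160.2 km


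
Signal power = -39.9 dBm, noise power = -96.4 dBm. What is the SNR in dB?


SNR = -39.9 - (-96.4) = 56.5 dB

56.5 dB


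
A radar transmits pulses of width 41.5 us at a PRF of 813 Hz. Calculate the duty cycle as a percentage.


DC = 41.5e-6 * 813 * 100 = 3.37%

3.37%


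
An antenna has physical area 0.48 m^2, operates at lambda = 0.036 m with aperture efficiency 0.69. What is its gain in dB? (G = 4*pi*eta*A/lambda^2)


G_linear = 4*pi*0.69*0.48/0.036^2 = 3211.41
G_dB = 10*log10(3211.41) = 35.1 dB

35.1 dB


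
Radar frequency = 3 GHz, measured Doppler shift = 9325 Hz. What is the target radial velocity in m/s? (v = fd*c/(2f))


v = 9325 * 3e8 / (2 * 3000000000.0) = 466.3 m/s

466.3 m/s


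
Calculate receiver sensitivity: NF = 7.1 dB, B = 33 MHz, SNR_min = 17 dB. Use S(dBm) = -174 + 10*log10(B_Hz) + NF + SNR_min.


10*log10(33000000.0) = 75.19
S = -174 + 75.19 + 7.1 + 17 = -74.7 dBm

-74.7 dBm


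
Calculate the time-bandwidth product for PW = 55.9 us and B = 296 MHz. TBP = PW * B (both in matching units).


TBP = 55.9 * 296 = 16546.4

16546.4


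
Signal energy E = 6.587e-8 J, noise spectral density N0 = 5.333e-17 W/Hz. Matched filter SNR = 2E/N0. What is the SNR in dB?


SNR_lin = 2 * 6.587e-8 / 5.333e-17 = 2.47e9
SNR_dB = 10*log10(2.47e9) = 93.9 dB

93.9 dB


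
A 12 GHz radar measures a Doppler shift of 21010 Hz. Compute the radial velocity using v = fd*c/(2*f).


v = 21010 * 3e8 / (2 * 12000000000.0) = 262.6 m/s

262.6 m/s


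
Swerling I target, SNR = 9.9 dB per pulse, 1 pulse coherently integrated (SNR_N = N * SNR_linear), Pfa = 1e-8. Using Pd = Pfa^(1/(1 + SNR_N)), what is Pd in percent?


SNR_lin = 10^(9.9/10) = 9.77237
SNR_N = 1 * 9.77237 = 9.77237
1/(1 + SNR_N) = 1/10.77237 = 0.0928301
Pd = (1e-8)^0.0928301 = 0.18087
Pd = 18.1%

18.1%


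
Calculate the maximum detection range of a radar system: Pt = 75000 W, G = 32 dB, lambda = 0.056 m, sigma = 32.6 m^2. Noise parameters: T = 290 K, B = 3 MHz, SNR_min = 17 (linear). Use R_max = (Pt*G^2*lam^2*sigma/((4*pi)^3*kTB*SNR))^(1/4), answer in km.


G_lin = 10^(32/10) = 1584.893192
R^4 = 75000 * 1584.893192^2 * 0.056^2 * 32.6 / ((4*pi)^3 * 1.38e-23 * 290 * 3000000.0 * 17)
R^4 = 4.7553e19 m^4
R_max = (4.7553e19)^(1/4) = 83041.4 m = 83.0 km

83.0 km


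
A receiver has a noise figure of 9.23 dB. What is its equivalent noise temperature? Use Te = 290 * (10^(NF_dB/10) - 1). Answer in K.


NF_lin = 10^(9.23/10) = 8.375293
Te = 290 * (8.375293 - 1) = 2138.8 K

2138.8 K


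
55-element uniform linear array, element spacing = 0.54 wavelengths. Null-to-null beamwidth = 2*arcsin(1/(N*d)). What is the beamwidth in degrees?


1/(N*d) = 1/(55*0.54) = 0.03367
BW = 2*arcsin(0.03367) = 3.9 degrees

3.9 degrees


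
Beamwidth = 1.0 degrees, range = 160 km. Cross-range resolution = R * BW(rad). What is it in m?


BW_rad = 0.017453293
CR = 160000 * 0.017453293 = 2792.5 m

2792.5 m


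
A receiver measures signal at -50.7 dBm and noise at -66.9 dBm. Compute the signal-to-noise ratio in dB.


SNR = -50.7 - (-66.9) = 16.2 dB

16.2 dB


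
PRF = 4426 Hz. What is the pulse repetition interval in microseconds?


PRI = 1/4426 = 0.0002259376 s = 225.9 us

225.9 us


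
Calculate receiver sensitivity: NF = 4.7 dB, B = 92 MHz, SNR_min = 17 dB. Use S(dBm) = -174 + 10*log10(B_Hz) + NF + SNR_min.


10*log10(92000000.0) = 79.64
S = -174 + 79.64 + 4.7 + 17 = -72.7 dBm

-72.7 dBm


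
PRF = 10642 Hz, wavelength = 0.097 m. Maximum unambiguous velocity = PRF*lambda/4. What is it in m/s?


V_ua = 10642 * 0.097 / 4 = 258.1 m/s

258.1 m/s


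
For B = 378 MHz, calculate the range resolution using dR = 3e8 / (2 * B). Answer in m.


dR = 3e8 / (2 * 378000000.0) = 0.4 m

0.4 m


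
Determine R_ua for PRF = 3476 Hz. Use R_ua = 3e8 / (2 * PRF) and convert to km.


R_ua = 3e8 / (2 * 3476) = 43153.0 m = 43.2 km

43.2 km


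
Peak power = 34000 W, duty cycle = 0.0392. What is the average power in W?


P_avg = 34000 * 0.0392 = 1332.8 W

1332.8 W


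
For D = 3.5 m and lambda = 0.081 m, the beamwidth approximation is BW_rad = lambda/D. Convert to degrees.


BW_rad = 0.081 / 3.5 = 0.023143
BW_deg = 1.33 degrees

1.33 degrees


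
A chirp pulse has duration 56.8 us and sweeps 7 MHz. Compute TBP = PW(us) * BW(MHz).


TBP = 56.8 * 7 = 397.6

397.6


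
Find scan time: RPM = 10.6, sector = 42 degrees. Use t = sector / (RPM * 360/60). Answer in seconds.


t = 42 / (10.6 * 360) * 60 = 0.66 s

0.66 s


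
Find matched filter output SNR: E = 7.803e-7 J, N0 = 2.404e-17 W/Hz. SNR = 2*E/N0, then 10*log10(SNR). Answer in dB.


SNR_lin = 2 * 7.803e-7 / 2.404e-17 = 6.492e10
SNR_dB = 10*log10(6.492e10) = 108.1 dB

108.1 dB


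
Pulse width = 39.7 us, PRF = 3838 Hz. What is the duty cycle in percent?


DC = 39.7e-6 * 3838 * 100 = 15.24%

15.24%


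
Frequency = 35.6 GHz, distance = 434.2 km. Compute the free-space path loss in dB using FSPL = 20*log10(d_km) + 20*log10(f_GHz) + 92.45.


20*log10(434.2) = 52.75
20*log10(35.6) = 31.03
FSPL = 176.2 dB

176.2 dB


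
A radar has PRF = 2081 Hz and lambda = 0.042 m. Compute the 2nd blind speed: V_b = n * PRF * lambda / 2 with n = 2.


V_blind = 2 * 2081 * 0.042 / 2 = 87.4 m/s

87.4 m/s


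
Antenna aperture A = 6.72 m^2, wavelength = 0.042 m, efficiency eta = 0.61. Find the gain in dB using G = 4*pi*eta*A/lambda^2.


G_linear = 4*pi*0.61*6.72/0.042^2 = 29201.85
G_dB = 10*log10(29201.85) = 44.7 dB

44.7 dB


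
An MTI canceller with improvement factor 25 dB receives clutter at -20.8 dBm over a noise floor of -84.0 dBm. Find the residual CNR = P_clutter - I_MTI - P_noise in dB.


CNR = -20.8 - 25 - (-84.0) = 38.2 dB

38.2 dB


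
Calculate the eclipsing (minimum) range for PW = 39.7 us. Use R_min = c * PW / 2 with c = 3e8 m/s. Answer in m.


R_min = 3e8 * 39.7e-6 / 2 = 5955.0 m

5955.0 m


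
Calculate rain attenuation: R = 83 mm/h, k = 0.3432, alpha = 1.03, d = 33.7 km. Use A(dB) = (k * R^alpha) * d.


gamma = 0.3432 * 83^1.03 = 32.523533 dB/km
A = 32.523533 * 33.7 = 1096.04 dB

1096.04 dB


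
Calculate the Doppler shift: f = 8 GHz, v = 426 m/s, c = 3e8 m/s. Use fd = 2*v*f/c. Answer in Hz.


fd = 2 * 426 * 8000000000.0 / 3e8 = 22720.0 Hz

22720.0 Hz


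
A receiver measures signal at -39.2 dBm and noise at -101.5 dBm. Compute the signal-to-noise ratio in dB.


SNR = -39.2 - (-101.5) = 62.3 dB

62.3 dB


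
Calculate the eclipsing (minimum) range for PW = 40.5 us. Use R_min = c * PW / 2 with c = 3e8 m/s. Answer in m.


R_min = 3e8 * 40.5e-6 / 2 = 6075.0 m

6075.0 m


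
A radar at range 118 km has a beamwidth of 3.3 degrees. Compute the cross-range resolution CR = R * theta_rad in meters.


BW_rad = 0.057595865
CR = 118000 * 0.057595865 = 6796.3 m

6796.3 m


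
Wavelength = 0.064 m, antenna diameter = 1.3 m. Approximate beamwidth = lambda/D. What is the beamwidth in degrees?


BW_rad = 0.064 / 1.3 = 0.049231
BW_deg = 2.82 degrees

2.82 degrees


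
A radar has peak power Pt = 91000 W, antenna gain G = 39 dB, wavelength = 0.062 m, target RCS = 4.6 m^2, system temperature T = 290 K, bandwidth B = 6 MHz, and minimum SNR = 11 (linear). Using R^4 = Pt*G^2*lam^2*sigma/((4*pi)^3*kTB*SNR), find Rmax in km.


G_lin = 10^(39/10) = 7943.282347
R^4 = 91000 * 7943.282347^2 * 0.062^2 * 4.6 / ((4*pi)^3 * 1.38e-23 * 290 * 6000000.0 * 11)
R^4 = 1.93701e20 m^4
R_max = (1.93701e20)^(1/4) = 117973.1 m = 118.0 km

118.0 km


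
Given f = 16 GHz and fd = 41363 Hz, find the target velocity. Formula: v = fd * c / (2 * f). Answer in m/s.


v = 41363 * 3e8 / (2 * 16000000000.0) = 387.8 m/s

387.8 m/s


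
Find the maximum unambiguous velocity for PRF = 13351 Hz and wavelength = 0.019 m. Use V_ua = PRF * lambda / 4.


V_ua = 13351 * 0.019 / 4 = 63.4 m/s

63.4 m/s


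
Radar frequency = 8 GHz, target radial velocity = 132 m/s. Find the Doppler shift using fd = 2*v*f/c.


fd = 2 * 132 * 8000000000.0 / 3e8 = 7040.0 Hz

7040.0 Hz


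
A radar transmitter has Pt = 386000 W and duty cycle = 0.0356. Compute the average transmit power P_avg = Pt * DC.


P_avg = 386000 * 0.0356 = 13741.6 W

13741.6 W


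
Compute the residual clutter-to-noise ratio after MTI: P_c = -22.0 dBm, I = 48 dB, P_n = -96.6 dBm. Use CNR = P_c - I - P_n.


CNR = -22.0 - 48 - (-96.6) = 26.6 dB

26.6 dB


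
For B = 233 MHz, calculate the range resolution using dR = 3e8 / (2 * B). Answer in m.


dR = 3e8 / (2 * 233000000.0) = 0.64 m

0.64 m


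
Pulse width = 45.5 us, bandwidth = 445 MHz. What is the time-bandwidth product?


TBP = 45.5 * 445 = 20247.5

20247.5


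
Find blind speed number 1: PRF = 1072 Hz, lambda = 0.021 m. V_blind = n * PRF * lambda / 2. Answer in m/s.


V_blind = 1 * 1072 * 0.021 / 2 = 11.3 m/s

11.3 m/s


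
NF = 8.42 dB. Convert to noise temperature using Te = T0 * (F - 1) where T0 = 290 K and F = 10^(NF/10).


NF_lin = 10^(8.42/10) = 6.950243
Te = 290 * (6.950243 - 1) = 1725.6 K

1725.6 K


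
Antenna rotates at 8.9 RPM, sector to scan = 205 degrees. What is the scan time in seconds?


t = 205 / (8.9 * 360) * 60 = 3.84 s

3.84 s


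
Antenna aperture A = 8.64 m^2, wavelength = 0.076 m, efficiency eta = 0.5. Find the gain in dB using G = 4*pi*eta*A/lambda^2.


G_linear = 4*pi*0.5*8.64/0.076^2 = 9398.67
G_dB = 10*log10(9398.67) = 39.7 dB

39.7 dB


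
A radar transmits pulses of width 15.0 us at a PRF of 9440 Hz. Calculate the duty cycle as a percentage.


DC = 15.0e-6 * 9440 * 100 = 14.16%

14.16%


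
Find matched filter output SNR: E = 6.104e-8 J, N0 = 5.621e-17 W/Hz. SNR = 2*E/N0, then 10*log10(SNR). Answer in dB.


SNR_lin = 2 * 6.104e-8 / 5.621e-17 = 2.172e9
SNR_dB = 10*log10(2.172e9) = 93.4 dB

93.4 dB


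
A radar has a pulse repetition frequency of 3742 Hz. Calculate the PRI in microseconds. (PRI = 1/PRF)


PRI = 1/3742 = 0.0002672368 s = 267.2 us

267.2 us


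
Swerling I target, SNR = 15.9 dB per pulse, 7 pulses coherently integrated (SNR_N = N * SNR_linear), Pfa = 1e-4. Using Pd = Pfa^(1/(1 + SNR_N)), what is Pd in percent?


SNR_lin = 10^(15.9/10) = 38.90451
SNR_N = 7 * 38.90451 = 272.33157
1/(1 + SNR_N) = 1/273.33157 = 0.0036586
Pd = (1e-4)^0.0036586 = 0.96686
Pd = 96.7%

96.7%


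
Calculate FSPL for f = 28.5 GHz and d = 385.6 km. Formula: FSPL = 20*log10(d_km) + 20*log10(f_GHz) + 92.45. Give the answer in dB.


20*log10(385.6) = 51.72
20*log10(28.5) = 29.1
FSPL = 173.3 dB

173.3 dB


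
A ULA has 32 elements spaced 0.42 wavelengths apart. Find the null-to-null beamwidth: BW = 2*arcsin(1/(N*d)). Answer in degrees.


1/(N*d) = 1/(32*0.42) = 0.074405
BW = 2*arcsin(0.074405) = 8.5 degrees

8.5 degrees


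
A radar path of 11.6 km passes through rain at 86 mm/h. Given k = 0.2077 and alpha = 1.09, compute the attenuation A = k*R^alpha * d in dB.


gamma = 0.2077 * 86^1.09 = 26.671031 dB/km
A = 26.671031 * 11.6 = 309.38 dB

309.38 dB


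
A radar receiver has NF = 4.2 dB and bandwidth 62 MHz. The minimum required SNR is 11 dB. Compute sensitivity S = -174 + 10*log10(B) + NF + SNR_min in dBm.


10*log10(62000000.0) = 77.92
S = -174 + 77.92 + 4.2 + 11 = -80.9 dBm

-80.9 dBm


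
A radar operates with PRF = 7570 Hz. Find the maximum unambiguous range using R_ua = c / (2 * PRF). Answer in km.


R_ua = 3e8 / (2 * 7570) = 19815.1 m = 19.8 km

19.8 km


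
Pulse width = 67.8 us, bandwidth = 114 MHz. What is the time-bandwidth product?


TBP = 67.8 * 114 = 7729.2

7729.2


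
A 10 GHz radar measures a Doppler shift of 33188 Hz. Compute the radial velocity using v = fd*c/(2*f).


v = 33188 * 3e8 / (2 * 10000000000.0) = 497.8 m/s

497.8 m/s


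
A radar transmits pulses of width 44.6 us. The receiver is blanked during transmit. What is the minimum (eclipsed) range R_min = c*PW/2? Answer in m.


R_min = 3e8 * 44.6e-6 / 2 = 6690.0 m

6690.0 m


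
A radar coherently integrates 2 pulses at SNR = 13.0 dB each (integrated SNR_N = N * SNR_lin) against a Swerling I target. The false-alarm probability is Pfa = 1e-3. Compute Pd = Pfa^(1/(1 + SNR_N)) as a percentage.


SNR_lin = 10^(13.0/10) = 19.95262
SNR_N = 2 * 19.95262 = 39.90524
1/(1 + SNR_N) = 1/40.90524 = 0.0244467
Pd = (1e-3)^0.0244467 = 0.84462
Pd = 84.5%

84.5%


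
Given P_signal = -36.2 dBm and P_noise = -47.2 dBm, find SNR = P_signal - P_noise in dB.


SNR = -36.2 - (-47.2) = 11.0 dB

11.0 dB


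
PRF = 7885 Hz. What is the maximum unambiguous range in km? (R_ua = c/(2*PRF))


R_ua = 3e8 / (2 * 7885) = 19023.5 m = 19.0 km

19.0 km


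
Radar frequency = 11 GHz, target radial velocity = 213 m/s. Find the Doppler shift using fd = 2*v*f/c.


fd = 2 * 213 * 11000000000.0 / 3e8 = 15620.0 Hz

15620.0 Hz


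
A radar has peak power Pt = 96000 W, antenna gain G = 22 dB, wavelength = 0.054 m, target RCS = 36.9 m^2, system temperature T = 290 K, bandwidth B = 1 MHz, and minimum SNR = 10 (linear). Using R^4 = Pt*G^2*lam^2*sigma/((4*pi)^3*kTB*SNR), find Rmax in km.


G_lin = 10^(22/10) = 158.489319
R^4 = 96000 * 158.489319^2 * 0.054^2 * 36.9 / ((4*pi)^3 * 1.38e-23 * 290 * 1000000.0 * 10)
R^4 = 3.26722e18 m^4
R_max = (3.26722e18)^(1/4) = 42515.2 m = 42.5 km

42.5 km


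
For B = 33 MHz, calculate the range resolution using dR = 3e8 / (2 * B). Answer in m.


dR = 3e8 / (2 * 33000000.0) = 4.55 m

4.55 m


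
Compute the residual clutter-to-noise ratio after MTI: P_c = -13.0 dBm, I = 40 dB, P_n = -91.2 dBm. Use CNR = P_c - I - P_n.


CNR = -13.0 - 40 - (-91.2) = 38.2 dB

38.2 dB


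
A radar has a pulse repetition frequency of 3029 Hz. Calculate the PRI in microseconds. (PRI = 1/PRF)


PRI = 1/3029 = 0.000330142 s = 330.1 us

330.1 us


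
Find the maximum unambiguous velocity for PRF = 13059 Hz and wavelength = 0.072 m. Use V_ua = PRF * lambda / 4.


V_ua = 13059 * 0.072 / 4 = 235.1 m/s

235.1 m/s


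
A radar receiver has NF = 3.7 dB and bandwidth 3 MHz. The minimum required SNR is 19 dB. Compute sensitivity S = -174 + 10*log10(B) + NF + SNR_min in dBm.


10*log10(3000000.0) = 64.77
S = -174 + 64.77 + 3.7 + 19 = -86.5 dBm

-86.5 dBm


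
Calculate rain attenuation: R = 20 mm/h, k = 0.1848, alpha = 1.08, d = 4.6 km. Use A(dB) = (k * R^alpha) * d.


gamma = 0.1848 * 20^1.08 = 4.696933 dB/km
A = 4.696933 * 4.6 = 21.61 dB

21.61 dB


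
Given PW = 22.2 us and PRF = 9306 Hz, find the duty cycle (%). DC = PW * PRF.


DC = 22.2e-6 * 9306 * 100 = 20.66%

20.66%


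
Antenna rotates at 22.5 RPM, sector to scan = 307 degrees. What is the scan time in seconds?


t = 307 / (22.5 * 360) * 60 = 2.27 s

2.27 s


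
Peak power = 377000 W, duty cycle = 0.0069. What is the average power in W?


P_avg = 377000 * 0.0069 = 2601.3 W

2601.3 W


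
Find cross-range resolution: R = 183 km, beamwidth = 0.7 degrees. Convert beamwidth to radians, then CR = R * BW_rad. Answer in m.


BW_rad = 0.012217305
CR = 183000 * 0.012217305 = 2235.8 m

2235.8 m


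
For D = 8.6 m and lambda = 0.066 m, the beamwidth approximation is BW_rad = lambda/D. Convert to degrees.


BW_rad = 0.066 / 8.6 = 0.007674
BW_deg = 0.44 degrees

0.44 degrees


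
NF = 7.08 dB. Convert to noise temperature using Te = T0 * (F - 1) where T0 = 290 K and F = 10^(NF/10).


NF_lin = 10^(7.08/10) = 5.10505
Te = 290 * (5.10505 - 1) = 1190.5 K

1190.5 K


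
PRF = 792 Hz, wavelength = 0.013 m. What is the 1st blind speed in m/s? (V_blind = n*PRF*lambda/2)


V_blind = 1 * 792 * 0.013 / 2 = 5.1 m/s

5.1 m/s


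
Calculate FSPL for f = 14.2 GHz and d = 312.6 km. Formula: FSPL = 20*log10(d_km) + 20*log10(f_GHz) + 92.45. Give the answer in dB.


20*log10(312.6) = 49.9
20*log10(14.2) = 23.05
FSPL = 165.4 dB

165.4 dB


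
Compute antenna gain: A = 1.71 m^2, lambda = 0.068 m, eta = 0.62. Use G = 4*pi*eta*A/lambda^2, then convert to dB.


G_linear = 4*pi*0.62*1.71/0.068^2 = 2881.24
G_dB = 10*log10(2881.24) = 34.6 dB

34.6 dB


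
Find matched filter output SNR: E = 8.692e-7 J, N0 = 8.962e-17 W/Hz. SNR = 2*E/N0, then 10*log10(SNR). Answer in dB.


SNR_lin = 2 * 8.692e-7 / 8.962e-17 = 1.94e10
SNR_dB = 10*log10(1.94e10) = 102.9 dB

102.9 dB


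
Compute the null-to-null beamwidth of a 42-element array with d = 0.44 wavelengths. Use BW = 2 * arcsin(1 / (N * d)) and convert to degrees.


1/(N*d) = 1/(42*0.44) = 0.054113
BW = 2*arcsin(0.054113) = 6.2 degrees

6.2 degrees


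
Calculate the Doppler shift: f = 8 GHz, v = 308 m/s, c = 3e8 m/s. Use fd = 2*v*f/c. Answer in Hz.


fd = 2 * 308 * 8000000000.0 / 3e8 = 16426.7 Hz

16426.7 Hz


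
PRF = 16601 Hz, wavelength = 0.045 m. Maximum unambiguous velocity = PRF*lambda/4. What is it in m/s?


V_ua = 16601 * 0.045 / 4 = 186.8 m/s

186.8 m/s


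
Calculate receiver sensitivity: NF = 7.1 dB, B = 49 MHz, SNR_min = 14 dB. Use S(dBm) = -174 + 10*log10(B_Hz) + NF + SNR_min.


10*log10(49000000.0) = 76.9
S = -174 + 76.9 + 7.1 + 14 = -76.0 dBm

-76.0 dBm


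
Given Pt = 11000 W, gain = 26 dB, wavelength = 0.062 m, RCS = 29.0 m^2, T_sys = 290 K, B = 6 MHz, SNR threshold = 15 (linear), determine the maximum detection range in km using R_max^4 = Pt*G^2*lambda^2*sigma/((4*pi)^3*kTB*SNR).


G_lin = 10^(26/10) = 398.107171
R^4 = 11000 * 398.107171^2 * 0.062^2 * 29.0 / ((4*pi)^3 * 1.38e-23 * 290 * 6000000.0 * 15)
R^4 = 2.7191e17 m^4
R_max = (2.7191e17)^(1/4) = 22835.3 m = 22.8 km

22.8 km


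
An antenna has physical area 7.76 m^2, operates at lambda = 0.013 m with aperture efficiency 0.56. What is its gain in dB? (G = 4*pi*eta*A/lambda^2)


G_linear = 4*pi*0.56*7.76/0.013^2 = 323126.75
G_dB = 10*log10(323126.75) = 55.1 dB

55.1 dB


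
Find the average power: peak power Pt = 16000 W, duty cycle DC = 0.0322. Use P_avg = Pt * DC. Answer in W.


P_avg = 16000 * 0.0322 = 515.2 W

515.2 W


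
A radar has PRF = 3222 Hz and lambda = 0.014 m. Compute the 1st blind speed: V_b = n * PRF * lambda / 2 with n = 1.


V_blind = 1 * 3222 * 0.014 / 2 = 22.6 m/s

22.6 m/s


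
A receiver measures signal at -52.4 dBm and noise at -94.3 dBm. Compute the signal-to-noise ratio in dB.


SNR = -52.4 - (-94.3) = 41.9 dB

41.9 dB


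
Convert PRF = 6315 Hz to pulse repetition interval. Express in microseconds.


PRI = 1/6315 = 0.0001583531 s = 158.4 us

158.4 us


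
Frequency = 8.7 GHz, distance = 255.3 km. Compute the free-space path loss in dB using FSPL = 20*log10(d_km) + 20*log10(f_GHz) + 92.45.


20*log10(255.3) = 48.14
20*log10(8.7) = 18.79
FSPL = 159.4 dB

159.4 dB


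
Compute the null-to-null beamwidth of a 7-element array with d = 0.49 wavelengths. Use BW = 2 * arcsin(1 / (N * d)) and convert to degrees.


1/(N*d) = 1/(7*0.49) = 0.291545
BW = 2*arcsin(0.291545) = 33.9 degrees

33.9 degrees


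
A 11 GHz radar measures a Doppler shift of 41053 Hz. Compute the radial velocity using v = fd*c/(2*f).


v = 41053 * 3e8 / (2 * 11000000000.0) = 559.8 m/s

559.8 m/s


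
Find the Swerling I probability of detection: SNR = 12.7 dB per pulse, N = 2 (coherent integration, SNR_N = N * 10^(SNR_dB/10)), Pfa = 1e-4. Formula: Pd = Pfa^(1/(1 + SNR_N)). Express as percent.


SNR_lin = 10^(12.7/10) = 18.62087
SNR_N = 2 * 18.62087 = 37.24174
1/(1 + SNR_N) = 1/38.24174 = 0.0261494
Pd = (1e-4)^0.0261494 = 0.78596
Pd = 78.6%

78.6%


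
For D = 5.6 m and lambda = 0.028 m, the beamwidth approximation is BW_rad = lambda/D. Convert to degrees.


BW_rad = 0.028 / 5.6 = 0.005
BW_deg = 0.29 degrees

0.29 degrees


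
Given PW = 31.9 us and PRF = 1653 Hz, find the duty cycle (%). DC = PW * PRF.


DC = 31.9e-6 * 1653 * 100 = 5.27%

5.27%


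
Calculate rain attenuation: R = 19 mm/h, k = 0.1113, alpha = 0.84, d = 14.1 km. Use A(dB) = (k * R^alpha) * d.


gamma = 0.1113 * 19^0.84 = 1.320226 dB/km
A = 1.320226 * 14.1 = 18.62 dB

18.62 dB


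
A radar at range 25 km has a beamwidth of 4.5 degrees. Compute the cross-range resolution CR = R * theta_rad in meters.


BW_rad = 0.078539816
CR = 25000 * 0.078539816 = 1963.5 m

1963.5 m


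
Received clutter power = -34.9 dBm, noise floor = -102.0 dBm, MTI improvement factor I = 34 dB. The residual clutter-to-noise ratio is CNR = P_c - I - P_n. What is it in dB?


CNR = -34.9 - 34 - (-102.0) = 33.1 dB

33.1 dB


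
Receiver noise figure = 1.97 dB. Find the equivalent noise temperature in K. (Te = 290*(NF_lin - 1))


NF_lin = 10^(1.97/10) = 1.573983
Te = 290 * (1.573983 - 1) = 166.5 K

166.5 K


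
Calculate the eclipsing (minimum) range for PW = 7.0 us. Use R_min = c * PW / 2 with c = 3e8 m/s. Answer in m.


R_min = 3e8 * 7.0e-6 / 2 = 1050.0 m

1050.0 m


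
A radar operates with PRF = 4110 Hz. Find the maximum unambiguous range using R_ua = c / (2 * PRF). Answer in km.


R_ua = 3e8 / (2 * 4110) = 36496.4 m = 36.5 km

36.5 km


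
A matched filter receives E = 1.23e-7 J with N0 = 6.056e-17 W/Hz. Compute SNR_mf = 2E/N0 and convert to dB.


SNR_lin = 2 * 1.23e-7 / 6.056e-17 = 4.062e9
SNR_dB = 10*log10(4.062e9) = 96.1 dB

96.1 dB


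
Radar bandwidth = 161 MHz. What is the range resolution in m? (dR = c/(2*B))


dR = 3e8 / (2 * 161000000.0) = 0.93 m

0.93 m


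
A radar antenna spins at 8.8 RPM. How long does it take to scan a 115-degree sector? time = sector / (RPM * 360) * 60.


t = 115 / (8.8 * 360) * 60 = 2.18 s

2.18 s


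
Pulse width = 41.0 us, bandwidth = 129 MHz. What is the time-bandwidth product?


TBP = 41.0 * 129 = 5289.0

5289.0


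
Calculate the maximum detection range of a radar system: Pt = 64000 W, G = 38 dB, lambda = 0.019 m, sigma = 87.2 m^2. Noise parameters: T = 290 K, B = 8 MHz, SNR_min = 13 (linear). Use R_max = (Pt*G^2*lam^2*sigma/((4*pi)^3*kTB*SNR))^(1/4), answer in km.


G_lin = 10^(38/10) = 6309.573445
R^4 = 64000 * 6309.573445^2 * 0.019^2 * 87.2 / ((4*pi)^3 * 1.38e-23 * 290 * 8000000.0 * 13)
R^4 = 9.71099e19 m^4
R_max = (9.71099e19)^(1/4) = 99269.5 m = 99.3 km

99.3 km


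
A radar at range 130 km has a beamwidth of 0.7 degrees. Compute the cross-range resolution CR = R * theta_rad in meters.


BW_rad = 0.012217305
CR = 130000 * 0.012217305 = 1588.2 m

1588.2 m


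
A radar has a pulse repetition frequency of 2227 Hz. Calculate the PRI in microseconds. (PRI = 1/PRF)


PRI = 1/2227 = 0.0004490346 s = 449.0 us

449.0 us


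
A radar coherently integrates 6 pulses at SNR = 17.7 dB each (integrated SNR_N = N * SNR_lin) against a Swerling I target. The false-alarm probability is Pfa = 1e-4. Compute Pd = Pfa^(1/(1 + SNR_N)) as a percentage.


SNR_lin = 10^(17.7/10) = 58.88437
SNR_N = 6 * 58.88437 = 353.30622
1/(1 + SNR_N) = 1/354.30622 = 0.0028224
Pd = (1e-4)^0.0028224 = 0.97434
Pd = 97.4%

97.4%


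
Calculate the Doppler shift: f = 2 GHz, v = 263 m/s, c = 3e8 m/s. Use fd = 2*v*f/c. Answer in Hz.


fd = 2 * 263 * 2000000000.0 / 3e8 = 3506.7 Hz

3506.7 Hz


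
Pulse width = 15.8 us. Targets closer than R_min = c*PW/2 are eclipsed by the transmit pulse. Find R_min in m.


R_min = 3e8 * 15.8e-6 / 2 = 2370.0 m

2370.0 m


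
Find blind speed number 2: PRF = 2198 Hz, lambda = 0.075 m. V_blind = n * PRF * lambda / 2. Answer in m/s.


V_blind = 2 * 2198 * 0.075 / 2 = 164.9 m/s

164.9 m/s


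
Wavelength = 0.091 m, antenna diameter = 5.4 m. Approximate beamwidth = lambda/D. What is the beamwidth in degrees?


BW_rad = 0.091 / 5.4 = 0.016852
BW_deg = 0.97 degrees

0.97 degrees


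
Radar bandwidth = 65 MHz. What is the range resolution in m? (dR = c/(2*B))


dR = 3e8 / (2 * 65000000.0) = 2.31 m

2.31 m


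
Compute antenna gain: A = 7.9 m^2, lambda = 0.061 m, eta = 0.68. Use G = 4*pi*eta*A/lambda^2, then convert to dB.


G_linear = 4*pi*0.68*7.9/0.061^2 = 18142.04
G_dB = 10*log10(18142.04) = 42.6 dB

42.6 dB


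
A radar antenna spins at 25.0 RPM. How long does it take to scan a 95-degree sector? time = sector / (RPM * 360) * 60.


t = 95 / (25.0 * 360) * 60 = 0.63 s

0.63 s


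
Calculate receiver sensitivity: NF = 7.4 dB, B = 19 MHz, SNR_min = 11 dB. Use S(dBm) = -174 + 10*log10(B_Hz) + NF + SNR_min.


10*log10(19000000.0) = 72.79
S = -174 + 72.79 + 7.4 + 11 = -82.8 dBm

-82.8 dBm


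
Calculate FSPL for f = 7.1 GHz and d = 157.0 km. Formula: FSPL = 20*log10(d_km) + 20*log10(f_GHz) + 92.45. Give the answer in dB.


20*log10(157.0) = 43.92
20*log10(7.1) = 17.03
FSPL = 153.4 dB

153.4 dB


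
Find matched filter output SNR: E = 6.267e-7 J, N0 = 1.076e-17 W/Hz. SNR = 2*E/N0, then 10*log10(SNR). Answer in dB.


SNR_lin = 2 * 6.267e-7 / 1.076e-17 = 1.165e11
SNR_dB = 10*log10(1.165e11) = 110.7 dB

110.7 dB


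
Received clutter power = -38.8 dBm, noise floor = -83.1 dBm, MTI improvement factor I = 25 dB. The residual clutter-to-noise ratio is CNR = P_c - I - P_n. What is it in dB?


CNR = -38.8 - 25 - (-83.1) = 19.3 dB

19.3 dB


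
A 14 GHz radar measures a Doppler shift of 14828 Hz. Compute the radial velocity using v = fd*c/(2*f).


v = 14828 * 3e8 / (2 * 14000000000.0) = 158.9 m/s

158.9 m/s


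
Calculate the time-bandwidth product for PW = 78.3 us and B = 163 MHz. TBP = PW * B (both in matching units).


TBP = 78.3 * 163 = 12762.9

12762.9


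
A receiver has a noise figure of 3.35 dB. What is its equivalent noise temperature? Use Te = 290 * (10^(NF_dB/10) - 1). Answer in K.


NF_lin = 10^(3.35/10) = 2.162719
Te = 290 * (2.162719 - 1) = 337.2 K

337.2 K


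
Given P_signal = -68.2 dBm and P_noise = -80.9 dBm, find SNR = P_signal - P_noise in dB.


SNR = -68.2 - (-80.9) = 12.7 dB

12.7 dB


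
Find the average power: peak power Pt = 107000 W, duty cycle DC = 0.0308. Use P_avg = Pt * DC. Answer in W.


P_avg = 107000 * 0.0308 = 3295.6 W

3295.6 W


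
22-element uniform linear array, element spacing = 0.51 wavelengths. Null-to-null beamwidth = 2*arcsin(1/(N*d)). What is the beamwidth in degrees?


1/(N*d) = 1/(22*0.51) = 0.089127
BW = 2*arcsin(0.089127) = 10.2 degrees

10.2 degrees


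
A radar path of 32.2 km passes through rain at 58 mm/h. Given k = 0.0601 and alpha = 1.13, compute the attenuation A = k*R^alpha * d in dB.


gamma = 0.0601 * 58^1.13 = 5.909464 dB/km
A = 5.909464 * 32.2 = 190.28 dB

190.28 dB


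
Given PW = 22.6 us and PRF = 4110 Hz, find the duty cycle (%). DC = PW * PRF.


DC = 22.6e-6 * 4110 * 100 = 9.29%

9.29%


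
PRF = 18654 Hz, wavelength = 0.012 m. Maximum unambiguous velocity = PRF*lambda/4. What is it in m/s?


V_ua = 18654 * 0.012 / 4 = 56.0 m/s

56.0 m/s


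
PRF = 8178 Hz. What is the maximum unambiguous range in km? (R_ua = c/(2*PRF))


R_ua = 3e8 / (2 * 8178) = 18341.9 m = 18.3 km

18.3 km


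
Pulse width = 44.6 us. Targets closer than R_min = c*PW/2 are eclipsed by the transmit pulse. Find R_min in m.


R_min = 3e8 * 44.6e-6 / 2 = 6690.0 m

6690.0 m


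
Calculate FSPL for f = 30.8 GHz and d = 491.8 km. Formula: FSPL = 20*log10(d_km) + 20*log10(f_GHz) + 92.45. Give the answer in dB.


20*log10(491.8) = 53.84
20*log10(30.8) = 29.77
FSPL = 176.1 dB

176.1 dB


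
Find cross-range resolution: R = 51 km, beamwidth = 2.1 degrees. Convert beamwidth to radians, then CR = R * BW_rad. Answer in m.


BW_rad = 0.036651914
CR = 51000 * 0.036651914 = 1869.2 m

1869.2 m


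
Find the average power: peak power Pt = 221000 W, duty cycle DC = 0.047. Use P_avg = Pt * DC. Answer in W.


P_avg = 221000 * 0.047 = 10387.0 W

10387.0 W


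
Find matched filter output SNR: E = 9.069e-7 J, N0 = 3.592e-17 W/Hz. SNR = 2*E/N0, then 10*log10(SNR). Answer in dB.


SNR_lin = 2 * 9.069e-7 / 3.592e-17 = 5.05e10
SNR_dB = 10*log10(5.05e10) = 107.0 dB

107.0 dB


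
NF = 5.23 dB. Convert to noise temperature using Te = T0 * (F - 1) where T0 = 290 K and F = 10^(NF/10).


NF_lin = 10^(5.23/10) = 3.334264
Te = 290 * (3.334264 - 1) = 676.9 K

676.9 K


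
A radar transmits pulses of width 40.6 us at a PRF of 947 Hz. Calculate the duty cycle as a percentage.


DC = 40.6e-6 * 947 * 100 = 3.84%

3.84%


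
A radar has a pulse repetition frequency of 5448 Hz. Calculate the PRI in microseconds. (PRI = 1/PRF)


PRI = 1/5448 = 0.0001835536 s = 183.6 us

183.6 us


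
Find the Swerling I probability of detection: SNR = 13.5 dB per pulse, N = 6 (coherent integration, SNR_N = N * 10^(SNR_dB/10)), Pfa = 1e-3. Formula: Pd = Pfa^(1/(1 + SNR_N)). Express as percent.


SNR_lin = 10^(13.5/10) = 22.38721
SNR_N = 6 * 22.38721 = 134.32326
1/(1 + SNR_N) = 1/135.32326 = 0.0073897
Pd = (1e-3)^0.0073897 = 0.95023
Pd = 95.0%

95.0%


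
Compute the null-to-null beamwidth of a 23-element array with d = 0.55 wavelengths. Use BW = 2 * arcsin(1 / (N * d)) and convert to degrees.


1/(N*d) = 1/(23*0.55) = 0.079051
BW = 2*arcsin(0.079051) = 9.1 degrees

9.1 degrees


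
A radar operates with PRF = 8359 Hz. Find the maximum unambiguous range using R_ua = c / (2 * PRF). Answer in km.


R_ua = 3e8 / (2 * 8359) = 17944.7 m = 17.9 km

17.9 km


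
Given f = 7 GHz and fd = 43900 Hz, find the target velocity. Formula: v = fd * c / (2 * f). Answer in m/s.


v = 43900 * 3e8 / (2 * 7000000000.0) = 940.7 m/s

940.7 m/s


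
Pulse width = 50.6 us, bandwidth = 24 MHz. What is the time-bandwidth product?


TBP = 50.6 * 24 = 1214.4

1214.4


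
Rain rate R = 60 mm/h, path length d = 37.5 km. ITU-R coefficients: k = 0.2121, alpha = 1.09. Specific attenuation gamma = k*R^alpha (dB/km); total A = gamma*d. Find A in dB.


gamma = 0.2121 * 60^1.09 = 18.39609 dB/km
A = 18.39609 * 37.5 = 689.85 dB

689.85 dB


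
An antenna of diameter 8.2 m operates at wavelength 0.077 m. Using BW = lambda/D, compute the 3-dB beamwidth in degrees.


BW_rad = 0.077 / 8.2 = 0.00939
BW_deg = 0.54 degrees

0.54 degrees


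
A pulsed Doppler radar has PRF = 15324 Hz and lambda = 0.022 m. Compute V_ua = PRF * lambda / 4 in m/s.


V_ua = 15324 * 0.022 / 4 = 84.3 m/s

84.3 m/s


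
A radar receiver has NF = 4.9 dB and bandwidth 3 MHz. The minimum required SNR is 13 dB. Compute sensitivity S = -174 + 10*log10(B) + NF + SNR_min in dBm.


10*log10(3000000.0) = 64.77
S = -174 + 64.77 + 4.9 + 13 = -91.3 dBm

-91.3 dBm


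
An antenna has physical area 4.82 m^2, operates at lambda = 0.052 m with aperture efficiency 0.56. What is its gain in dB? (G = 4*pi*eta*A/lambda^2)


G_linear = 4*pi*0.56*4.82/0.052^2 = 12544.06
G_dB = 10*log10(12544.06) = 41.0 dB

41.0 dB


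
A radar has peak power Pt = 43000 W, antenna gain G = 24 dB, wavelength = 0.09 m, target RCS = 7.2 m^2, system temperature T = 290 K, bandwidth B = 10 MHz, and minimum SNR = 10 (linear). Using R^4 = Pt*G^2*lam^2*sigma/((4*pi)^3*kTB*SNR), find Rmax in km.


G_lin = 10^(24/10) = 251.188643
R^4 = 43000 * 251.188643^2 * 0.09^2 * 7.2 / ((4*pi)^3 * 1.38e-23 * 290 * 10000000.0 * 10)
R^4 = 1.99241e17 m^4
R_max = (1.99241e17)^(1/4) = 21127.3 m = 21.1 km

21.1 km


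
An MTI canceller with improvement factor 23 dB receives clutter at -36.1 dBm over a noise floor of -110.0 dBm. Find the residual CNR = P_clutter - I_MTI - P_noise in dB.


CNR = -36.1 - 23 - (-110.0) = 50.9 dB

50.9 dB


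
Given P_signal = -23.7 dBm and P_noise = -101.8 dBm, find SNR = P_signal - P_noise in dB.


SNR = -23.7 - (-101.8) = 78.1 dB

78.1 dB


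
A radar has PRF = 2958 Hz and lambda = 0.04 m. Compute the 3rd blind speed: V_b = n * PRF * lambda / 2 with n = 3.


V_blind = 3 * 2958 * 0.04 / 2 = 177.5 m/s

177.5 m/s


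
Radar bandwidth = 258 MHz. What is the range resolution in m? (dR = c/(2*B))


dR = 3e8 / (2 * 258000000.0) = 0.58 m

0.58 m


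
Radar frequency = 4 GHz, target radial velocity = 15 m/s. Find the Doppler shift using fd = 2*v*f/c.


fd = 2 * 15 * 4000000000.0 / 3e8 = 400.0 Hz

400.0 Hz


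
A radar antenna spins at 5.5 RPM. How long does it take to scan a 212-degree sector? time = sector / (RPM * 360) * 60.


t = 212 / (5.5 * 360) * 60 = 6.42 s

6.42 s


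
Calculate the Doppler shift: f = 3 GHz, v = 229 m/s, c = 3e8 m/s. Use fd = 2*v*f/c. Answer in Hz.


fd = 2 * 229 * 3000000000.0 / 3e8 = 4580.0 Hz

4580.0 Hz


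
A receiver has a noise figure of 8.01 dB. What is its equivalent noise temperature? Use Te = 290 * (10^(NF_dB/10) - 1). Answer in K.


NF_lin = 10^(8.01/10) = 6.324119
Te = 290 * (6.324119 - 1) = 1544.0 K

1544.0 K


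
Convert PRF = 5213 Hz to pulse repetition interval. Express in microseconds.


PRI = 1/5213 = 0.0001918281 s = 191.8 us

191.8 us


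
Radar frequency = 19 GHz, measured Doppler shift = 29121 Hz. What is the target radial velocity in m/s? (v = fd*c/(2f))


v = 29121 * 3e8 / (2 * 19000000000.0) = 229.9 m/s

229.9 m/s


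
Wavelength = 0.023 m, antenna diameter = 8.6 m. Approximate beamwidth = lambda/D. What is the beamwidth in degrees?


BW_rad = 0.023 / 8.6 = 0.002674
BW_deg = 0.15 degrees

0.15 degrees


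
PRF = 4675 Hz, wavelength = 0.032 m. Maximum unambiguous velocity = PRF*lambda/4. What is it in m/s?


V_ua = 4675 * 0.032 / 4 = 37.4 m/s

37.4 m/s


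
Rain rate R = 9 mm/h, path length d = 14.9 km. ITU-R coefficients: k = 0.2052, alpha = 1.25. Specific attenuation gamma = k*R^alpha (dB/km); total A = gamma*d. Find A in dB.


gamma = 0.2052 * 9^1.25 = 3.198751 dB/km
A = 3.198751 * 14.9 = 47.66 dB

47.66 dB


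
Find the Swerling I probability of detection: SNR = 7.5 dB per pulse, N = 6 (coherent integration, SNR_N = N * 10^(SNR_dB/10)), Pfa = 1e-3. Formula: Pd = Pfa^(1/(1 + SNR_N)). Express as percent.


SNR_lin = 10^(7.5/10) = 5.62341
SNR_N = 6 * 5.62341 = 33.74046
1/(1 + SNR_N) = 1/34.74046 = 0.0287849
Pd = (1e-3)^0.0287849 = 0.81968
Pd = 82.0%

82.0%
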